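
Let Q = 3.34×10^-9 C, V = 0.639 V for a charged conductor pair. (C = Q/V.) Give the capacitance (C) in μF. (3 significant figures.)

0.00523 μF

Directly: C = Q/V.
Q = 3.34×10^-9 C; V = 0.639 V.
C = 5.227×10^-9 F
5.227×10^-9 F × (1 μF / 1.000×10^-6 F) = 0.005227 μF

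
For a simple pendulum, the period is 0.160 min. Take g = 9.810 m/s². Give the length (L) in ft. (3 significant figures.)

Rearranging: L = g·(T/2π)².
T = 0.160 min = 9.600 s; g = 9.810 m/s².
L = 22.90 m
22.90 m × (1 ft / 0.3048 m) = 75.13 ft

75.1 ft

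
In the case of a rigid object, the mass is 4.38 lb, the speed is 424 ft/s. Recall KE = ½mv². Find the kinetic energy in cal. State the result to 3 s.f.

KE is given directly by: KE = ½mv².
m = 4.38 lb = 1.987 kg; v = 424 ft/s = 129.2 m/s.
KE = 16591 J  (the unit combination reduces to kg·m²/s² = J)
16591 J × (1 cal / 4.184 J) = 3965 cal

3970 cal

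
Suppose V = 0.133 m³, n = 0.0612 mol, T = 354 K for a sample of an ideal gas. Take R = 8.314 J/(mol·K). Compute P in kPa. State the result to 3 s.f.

Directly: P = nRT/V.
V = 0.133 m³; n = 0.0612 mol; T = 354 K; R = 8.314 J/(mol·K).
P = 1354 Pa
1354 Pa × (1 kPa / 1000 Pa) = 1.354 kPa

1.35 kPa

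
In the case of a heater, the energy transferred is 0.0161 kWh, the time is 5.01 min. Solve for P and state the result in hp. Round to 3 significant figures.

P is given directly by: P = W/t.
W = 0.0161 kWh = 57960 J; t = 5.01 min = 300.6 s.
P = 192.8 W
192.8 W × (1 hp / 745.7 W) = 0.2586 hp

0.259 hp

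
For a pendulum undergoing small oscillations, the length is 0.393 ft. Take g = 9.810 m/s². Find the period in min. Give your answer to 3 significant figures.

0.0116 min

Directly: T = 2π√(L/g).
L = 0.393 ft = 0.1198 m; g = 9.810 m/s².
T = 0.6943 s
0.6943 s × (1 min / 60.00 s) = 0.01157 min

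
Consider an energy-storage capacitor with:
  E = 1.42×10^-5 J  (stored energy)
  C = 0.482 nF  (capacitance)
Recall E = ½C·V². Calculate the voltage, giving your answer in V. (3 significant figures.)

Rearranging E = ½C·V² for V: V = √(2E/C).
E = 1.42×10^-5 J; C = 0.482 nF = 4.820×10^-10 F.
V = 242.7 V

243 V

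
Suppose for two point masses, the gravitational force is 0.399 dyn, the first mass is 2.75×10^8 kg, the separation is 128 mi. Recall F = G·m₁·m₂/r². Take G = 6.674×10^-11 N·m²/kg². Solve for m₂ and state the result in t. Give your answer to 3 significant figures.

Solving F = G·m₁·m₂/r² for m₂: m₂ = F·r²/(G·m₁).
F = 0.399 dyn = 3.990×10^-6 N; m₁ = 2.75×10^8 kg; r = 128 mi = 2.060×10^5 m; G = 6.674×10^-11 N·m²/kg².
m₂ = 9.225×10^6 kg
9.225×10^6 kg × (1 t / 1000 kg) = 9225 t

9230 t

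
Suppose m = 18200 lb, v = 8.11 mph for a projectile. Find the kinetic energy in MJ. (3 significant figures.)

Directly: KE = ½mv².
m = 18200 lb = 8255 kg; v = 8.11 mph = 3.625 m/s.
KE = 54255 J  (the unit combination reduces to kg·m²/s² = J)
54255 J × (1 MJ / 1.000×10^6 J) = 0.05426 MJ

0.0543 MJ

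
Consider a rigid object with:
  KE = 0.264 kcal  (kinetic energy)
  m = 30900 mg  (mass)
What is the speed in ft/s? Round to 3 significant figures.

877 ft/s

Rearranging: v = √(2·KE/m).
KE = 0.264 kcal = 1105 J; m = 30900 mg = 0.03090 kg.
v = 267.4 m/s
267.4 m/s × (1 ft/s / 0.3048 m/s) = 877.2 ft/s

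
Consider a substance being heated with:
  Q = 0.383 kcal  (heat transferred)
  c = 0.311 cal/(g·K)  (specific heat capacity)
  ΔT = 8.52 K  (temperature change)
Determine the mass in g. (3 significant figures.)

Rearranging: m = Q/(c·ΔT).
Q = 0.383 kcal = 1602 J; c = 0.311 cal/(g·K) = 1301 J/(kg·K); ΔT = 8.52 K.
m = 0.1445 kg
0.1445 kg × (1 g / 0.001000 kg) = 144.5 g

145 g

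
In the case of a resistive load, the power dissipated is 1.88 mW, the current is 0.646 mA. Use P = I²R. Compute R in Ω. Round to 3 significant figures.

4500 Ω

Solving P = I²R for R: R = P/I².
P = 1.88 mW = 0.001880 W; I = 0.646 mA = 6.460×10^-4 A.
R = 4505 Ω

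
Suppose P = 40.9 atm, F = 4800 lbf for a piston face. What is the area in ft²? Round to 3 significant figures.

0.0555 ft²

Rearranging: A = F/P.
P = 40.9 atm = 4.144×10^6 Pa; F = 4800 lbf = 21351 N.
A = 0.005152 m²
0.005152 m² × (1 ft² / 0.09290 m²) = 0.05546 ft²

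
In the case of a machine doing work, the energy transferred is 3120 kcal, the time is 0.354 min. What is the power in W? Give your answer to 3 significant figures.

6.15×10^5 W

Directly: P = W/t.
W = 3120 kcal = 1.305×10^7 J; t = 0.354 min = 21.24 s.
P = 6.146×10^5 W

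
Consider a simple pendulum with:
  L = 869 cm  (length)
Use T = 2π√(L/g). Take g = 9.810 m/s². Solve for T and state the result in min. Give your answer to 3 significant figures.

0.0986 min

T is given directly by: T = 2π√(L/g).
L = 869 cm = 8.690 m; g = 9.810 m/s².
T = 5.914 s
5.914 s × (1 min / 60.00 s) = 0.09856 min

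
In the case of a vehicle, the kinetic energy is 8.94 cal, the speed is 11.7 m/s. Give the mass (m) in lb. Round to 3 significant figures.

1.20 lb

Solving KE = ½mv² for m: m = 2·KE/v².
KE = 8.94 cal = 37.40 J; v = 11.7 m/s.
m = 0.5465 kg
0.5465 kg × (1 lb / 0.4536 kg) = 1.205 lb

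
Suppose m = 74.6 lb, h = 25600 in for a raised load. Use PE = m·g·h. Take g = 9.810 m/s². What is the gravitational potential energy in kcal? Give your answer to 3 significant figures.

PE is given directly by: PE = mgh.
m = 74.6 lb = 33.84 kg; h = 25600 in = 650.2 m; g = 9.810 m/s².
PE = 2.158×10^5 J
2.158×10^5 J × (1 kcal / 4184 J) = 51.59 kcal

51.6 kcal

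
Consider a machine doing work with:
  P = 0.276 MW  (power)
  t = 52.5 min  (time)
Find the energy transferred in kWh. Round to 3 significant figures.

Rearranging: W = P·t.
P = 0.276 MW = 2.760×10^5 W; t = 52.5 min = 3150 s.
W = 8.694×10^8 J
8.694×10^8 J × (1 kWh / 3.600×10^6 J) = 241.5 kWh

242 kWh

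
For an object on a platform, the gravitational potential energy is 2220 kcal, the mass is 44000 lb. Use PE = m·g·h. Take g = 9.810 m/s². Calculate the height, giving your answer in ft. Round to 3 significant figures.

156 ft

Rearranging PE = m·g·h for h: h = PE/(m·g).
PE = 2220 kcal = 9.288×10^6 J; m = 44000 lb = 19958 kg; g = 9.810 m/s².
h = 47.44 m
47.44 m × (1 ft / 0.3048 m) = 155.6 ft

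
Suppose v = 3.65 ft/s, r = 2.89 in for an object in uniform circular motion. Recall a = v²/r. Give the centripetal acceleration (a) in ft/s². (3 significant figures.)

55.3 ft/s²

Directly: a = v²/r.
v = 3.65 ft/s = 1.113 m/s; r = 2.89 in = 0.07341 m.
a = 16.86 m/s²
16.86 m/s² × (1 ft/s² / 0.3048 m/s²) = 55.32 ft/s²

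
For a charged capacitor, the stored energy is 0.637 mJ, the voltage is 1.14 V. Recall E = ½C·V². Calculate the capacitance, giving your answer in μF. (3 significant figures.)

Rearranging: C = 2E/V².
E = 0.637 mJ = 6.370×10^-4 J; V = 1.14 V.
C = 9.803×10^-4 F
9.803×10^-4 F × (1 μF / 1.000×10^-6 F) = 980.3 μF

980 μF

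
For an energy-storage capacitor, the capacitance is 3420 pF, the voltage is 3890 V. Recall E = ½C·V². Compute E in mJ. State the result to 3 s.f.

E is given directly by: E = ½CV².
C = 3420 pF = 3.420×10^-9 F; V = 3890 V.
E = 0.02588 J
0.02588 J × (1 mJ / 0.001000 J) = 25.88 mJ

25.9 mJ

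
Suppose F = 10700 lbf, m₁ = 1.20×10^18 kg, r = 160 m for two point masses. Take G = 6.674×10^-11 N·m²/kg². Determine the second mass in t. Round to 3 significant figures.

0.0152 t

From Newton's law of gravitation: m₂ = F·r²/(G·m₁).
F = 10700 lbf = 47596 N; m₁ = 1.20×10^18 kg; r = 160 m; G = 6.674×10^-11 N·m²/kg².
m₂ = 15.21 kg
15.21 kg × (1 t / 1000 kg) = 0.01521 t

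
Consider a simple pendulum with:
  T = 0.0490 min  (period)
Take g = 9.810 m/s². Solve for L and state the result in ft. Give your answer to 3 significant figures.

Solving T = 2π√(L/g) for L: L = g·(T/2π)².
T = 0.0490 min = 2.940 s; g = 9.810 m/s².
L = 2.148 m
2.148 m × (1 ft / 0.3048 m) = 7.047 ft

7.05 ft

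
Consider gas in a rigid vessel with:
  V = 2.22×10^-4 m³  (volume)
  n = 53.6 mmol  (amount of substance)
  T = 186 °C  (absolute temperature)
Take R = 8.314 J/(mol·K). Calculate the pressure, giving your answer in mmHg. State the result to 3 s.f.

From the ideal-gas law: P = nRT/V.
V = 2.22×10^-4 m³; n = 53.6 mmol = 0.05360 mol; T = 186 °C = 459.1 K; R = 8.314 J/(mol·K).
P = 9.217×10^5 Pa  (the unit combination reduces to kg/(m·s²) = Pa)
9.217×10^5 Pa × (1 mmHg / 133.3 Pa) = 6913 mmHg

6910 mmHg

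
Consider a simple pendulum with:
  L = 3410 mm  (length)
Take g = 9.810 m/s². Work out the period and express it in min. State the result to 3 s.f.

0.0617 min

T is given directly by: T = 2π√(L/g).
L = 3410 mm = 3.410 m; g = 9.810 m/s².
T = 3.704 s
3.704 s × (1 min / 60.00 s) = 0.06174 min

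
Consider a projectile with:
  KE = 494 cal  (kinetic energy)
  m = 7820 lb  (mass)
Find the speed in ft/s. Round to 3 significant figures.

Rearranging: v = √(2·KE/m).
KE = 494 cal = 2067 J; m = 7820 lb = 3547 kg.
v = 1.080 m/s
1.080 m/s × (1 ft/s / 0.3048 m/s) = 3.542 ft/s

3.54 ft/s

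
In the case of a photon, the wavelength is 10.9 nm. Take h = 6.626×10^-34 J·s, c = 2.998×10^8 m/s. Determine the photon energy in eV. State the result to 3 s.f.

Directly: E = hc/λ.
λ = 10.9 nm = 1.090×10^-8 m; h = 6.626×10^-34 J·s; c = 2.998×10^8 m/s.
E = 1.822×10^-17 J
1.822×10^-17 J × (1 eV / 1.602×10^-19 J) = 113.7 eV

114 eV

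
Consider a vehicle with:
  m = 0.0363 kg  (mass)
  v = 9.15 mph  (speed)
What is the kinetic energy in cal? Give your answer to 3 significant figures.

0.0726 cal

KE is given directly by: KE = ½mv².
m = 0.0363 kg; v = 9.15 mph = 4.090 m/s.
KE = 0.3037 J  (the unit combination reduces to kg·m²/s² = J)
0.3037 J × (1 cal / 4.184 J) = 0.07258 cal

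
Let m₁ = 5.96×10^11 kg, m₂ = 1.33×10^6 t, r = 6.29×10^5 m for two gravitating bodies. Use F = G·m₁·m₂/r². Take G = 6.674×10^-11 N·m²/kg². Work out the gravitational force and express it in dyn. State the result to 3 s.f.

F is given directly by: F = Gm₁m₂/r².
m₁ = 5.96×10^11 kg; m₂ = 1.33×10^6 t = 1.330×10^9 kg; r = 6.29×10^5 m; G = 6.674×10^-11 N·m²/kg².
F = 0.1337 N
0.1337 N × (1 dyn / 1.000×10^-5 N) = 13372 dyn

13400 dyn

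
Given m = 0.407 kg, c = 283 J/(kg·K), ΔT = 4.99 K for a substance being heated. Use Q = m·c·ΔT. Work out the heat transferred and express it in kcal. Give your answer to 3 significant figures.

Q is given directly by: Q = mcΔT.
m = 0.407 kg; c = 283 J/(kg·K); ΔT = 4.99 K.
Q = 574.8 J
574.8 J × (1 kcal / 4184 J) = 0.1374 kcal

0.137 kcal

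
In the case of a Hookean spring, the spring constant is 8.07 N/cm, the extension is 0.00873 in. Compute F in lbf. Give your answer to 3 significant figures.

0.0402 lbf

From Hooke's law: F = kx.
k = 8.07 N/cm = 807.0 N/m; x = 0.00873 in = 2.217×10^-4 m.
F = 0.1789 N  (the unit combination reduces to kg·m/s² = N)
0.1789 N × (1 lbf / 4.448 N) = 0.04023 lbf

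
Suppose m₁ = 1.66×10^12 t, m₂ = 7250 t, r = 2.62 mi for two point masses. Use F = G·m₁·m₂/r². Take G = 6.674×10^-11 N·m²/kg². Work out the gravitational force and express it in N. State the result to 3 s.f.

45200 N

F is given directly by: F = Gm₁m₂/r².
m₁ = 1.66×10^12 t = 1.660×10^15 kg; m₂ = 7250 t = 7.250×10^6 kg; r = 2.62 mi = 4216 m; G = 6.674×10^-11 N·m²/kg².
F = 45179 N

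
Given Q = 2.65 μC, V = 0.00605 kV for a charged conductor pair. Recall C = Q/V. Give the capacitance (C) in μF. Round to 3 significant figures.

Directly: C = Q/V.
Q = 2.65 μC = 2.650×10^-6 C; V = 0.00605 kV = 6.050 V.
C = 4.380×10^-7 F
4.380×10^-7 F × (1 μF / 1.000×10^-6 F) = 0.4380 μF

0.438 μF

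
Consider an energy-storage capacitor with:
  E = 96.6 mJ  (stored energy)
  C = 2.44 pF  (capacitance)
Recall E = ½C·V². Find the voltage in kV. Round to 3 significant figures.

281 kV

Rearranging E = ½C·V² for V: V = √(2E/C).
E = 96.6 mJ = 0.09660 J; C = 2.44 pF = 2.440×10^-12 F.
V = 2.814×10^5 V
2.814×10^5 V × (1 kV / 1000 V) = 281.4 kV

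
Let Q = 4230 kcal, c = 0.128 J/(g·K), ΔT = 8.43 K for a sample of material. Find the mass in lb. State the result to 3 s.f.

Solving Q = m·c·ΔT for m: m = Q/(c·ΔT).
Q = 4230 kcal = 1.770×10^7 J; c = 0.128 J/(g·K) = 128.0 J/(kg·K); ΔT = 8.43 K.
m = 16402 kg
16402 kg × (1 lb / 0.4536 kg) = 36160 lb

36200 lb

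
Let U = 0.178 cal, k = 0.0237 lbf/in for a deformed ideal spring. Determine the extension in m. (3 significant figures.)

Solving U = ½k·x² for x: x = √(2U/k).
U = 0.178 cal = 0.7448 J; k = 0.0237 lbf/in = 4.151 N/m.
x = 0.5991 m

0.599 m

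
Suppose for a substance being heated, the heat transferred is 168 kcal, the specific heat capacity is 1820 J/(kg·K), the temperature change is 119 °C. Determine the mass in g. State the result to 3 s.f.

Rearranging: m = Q/(c·ΔT).
Q = 168 kcal = 7.029×10^5 J; c = 1820 J/(kg·K); ΔT = 119 °C = 119.0 K.
m = 3.246 kg
3.246 kg × (1 g / 0.001000 kg) = 3246 g

3250 g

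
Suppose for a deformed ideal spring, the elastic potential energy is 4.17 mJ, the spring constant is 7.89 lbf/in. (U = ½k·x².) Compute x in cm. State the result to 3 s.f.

0.246 cm

Rearranging U = ½k·x² for x: x = √(2U/k).
U = 4.17 mJ = 0.004170 J; k = 7.89 lbf/in = 1382 N/m.
x = 0.002457 m
0.002457 m × (1 cm / 0.01000 m) = 0.2457 cm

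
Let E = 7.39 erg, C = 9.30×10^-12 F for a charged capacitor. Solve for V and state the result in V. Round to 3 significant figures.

Rearranging E = ½C·V² for V: V = √(2E/C).
E = 7.39 erg = 7.390×10^-7 J; C = 9.30×10^-12 F.
V = 398.7 V

399 V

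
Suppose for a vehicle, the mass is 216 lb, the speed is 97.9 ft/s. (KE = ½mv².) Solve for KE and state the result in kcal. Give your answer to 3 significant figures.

10.4 kcal

KE is given directly by: KE = ½mv².
m = 216 lb = 97.98 kg; v = 97.9 ft/s = 29.84 m/s.
KE = 43620 J  (the unit combination reduces to kg·m²/s² = J)
43620 J × (1 kcal / 4184 J) = 10.43 kcal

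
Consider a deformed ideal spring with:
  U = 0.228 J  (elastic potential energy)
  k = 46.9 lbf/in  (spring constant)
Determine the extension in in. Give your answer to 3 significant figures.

Rearranging U = ½k·x² for x: x = √(2U/k).
U = 0.228 J; k = 46.9 lbf/in = 8213 N/m.
x = 0.007451 m
0.007451 m × (1 in / 0.02540 m) = 0.2933 in

0.293 in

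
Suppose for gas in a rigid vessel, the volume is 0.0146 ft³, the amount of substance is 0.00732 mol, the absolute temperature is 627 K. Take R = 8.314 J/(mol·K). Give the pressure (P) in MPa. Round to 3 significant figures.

From the ideal-gas law: P = nRT/V.
V = 0.0146 ft³ = 4.134×10^-4 m³; n = 0.00732 mol; T = 627 K; R = 8.314 J/(mol·K).
P = 92298 Pa
92298 Pa × (1 MPa / 1.000×10^6 Pa) = 0.09230 MPa

0.0923 MPa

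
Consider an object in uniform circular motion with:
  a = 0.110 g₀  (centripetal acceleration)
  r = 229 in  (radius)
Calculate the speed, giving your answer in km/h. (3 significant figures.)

9.02 km/h

Rearranging: v = √(a·r).
a = 0.110 g₀ = 1.079 m/s²; r = 229 in = 5.817 m.
v = 2.505 m/s
2.505 m/s × (1 km/h / 0.2778 m/s) = 9.018 km/h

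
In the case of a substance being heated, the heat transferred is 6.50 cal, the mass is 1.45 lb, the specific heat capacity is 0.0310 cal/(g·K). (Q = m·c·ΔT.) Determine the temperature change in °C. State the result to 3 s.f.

Rearranging: ΔT = Q/(m·c).
Q = 6.50 cal = 27.20 J; m = 1.45 lb = 0.6577 kg; c = 0.0310 cal/(g·K) = 129.7 J/(kg·K).
ΔT = 0.3188 K
Since 1 °C = 1 K, 0.3188 °C.

0.319 °C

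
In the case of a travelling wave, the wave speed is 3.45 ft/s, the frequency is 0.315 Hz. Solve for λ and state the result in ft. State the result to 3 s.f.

11.0 ft

Solving v = f·λ for λ: λ = v/f.
v = 3.45 ft/s = 1.052 m/s; f = 0.315 Hz.
λ = 3.338 m
3.338 m × (1 ft / 0.3048 m) = 10.95 ft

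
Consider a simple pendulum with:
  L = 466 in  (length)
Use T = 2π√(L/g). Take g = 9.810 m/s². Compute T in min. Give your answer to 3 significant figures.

Directly: T = 2π√(L/g).
L = 466 in = 11.84 m; g = 9.810 m/s².
T = 6.902 s
6.902 s × (1 min / 60.00 s) = 0.1150 min

0.115 min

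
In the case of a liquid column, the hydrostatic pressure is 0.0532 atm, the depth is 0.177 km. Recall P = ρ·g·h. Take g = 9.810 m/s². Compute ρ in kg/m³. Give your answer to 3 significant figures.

3.10 kg/m³

Rearranging: ρ = P/(g·h).
P = 0.0532 atm = 5390 Pa; h = 0.177 km = 177.0 m; g = 9.810 m/s².
ρ = 3.104 kg/m³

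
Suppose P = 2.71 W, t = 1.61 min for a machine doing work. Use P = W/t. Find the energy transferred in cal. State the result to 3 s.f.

62.6 cal

Solving P = W/t for W: W = P·t.
P = 2.71 W; t = 1.61 min = 96.60 s.
W = 261.8 J
261.8 J × (1 cal / 4.184 J) = 62.57 cal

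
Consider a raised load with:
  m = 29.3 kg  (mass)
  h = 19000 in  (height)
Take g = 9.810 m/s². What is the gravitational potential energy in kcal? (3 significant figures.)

PE is given directly by: PE = mgh.
m = 29.3 kg; h = 19000 in = 482.6 m; g = 9.810 m/s².
PE = 1.387×10^5 J
1.387×10^5 J × (1 kcal / 4184 J) = 33.15 kcal

33.2 kcal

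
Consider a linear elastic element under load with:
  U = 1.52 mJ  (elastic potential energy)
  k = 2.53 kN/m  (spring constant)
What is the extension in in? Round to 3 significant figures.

Rearranging U = ½k·x² for x: x = √(2U/k).
U = 1.52 mJ = 0.001520 J; k = 2.53 kN/m = 2530 N/m.
x = 0.001096 m
0.001096 m × (1 in / 0.02540 m) = 0.04316 in

0.0432 in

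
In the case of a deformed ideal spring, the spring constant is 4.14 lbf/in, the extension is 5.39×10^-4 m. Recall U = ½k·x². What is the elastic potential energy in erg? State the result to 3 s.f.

1050 erg

Directly: U = ½kx².
k = 4.14 lbf/in = 725.0 N/m; x = 5.39×10^-4 m.
U = 1.053×10^-4 J  (the unit combination reduces to kg·m²/s² = J)
1.053×10^-4 J × (1 erg / 1.000×10^-7 J) = 1053 erg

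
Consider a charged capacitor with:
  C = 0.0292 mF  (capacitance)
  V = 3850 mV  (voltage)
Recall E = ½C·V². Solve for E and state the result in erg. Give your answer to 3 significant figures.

2160 erg

E is given directly by: E = ½CV².
C = 0.0292 mF = 2.920×10^-5 F; V = 3850 mV = 3.850 V.
E = 2.164×10^-4 J
2.164×10^-4 J × (1 erg / 1.000×10^-7 J) = 2164 erg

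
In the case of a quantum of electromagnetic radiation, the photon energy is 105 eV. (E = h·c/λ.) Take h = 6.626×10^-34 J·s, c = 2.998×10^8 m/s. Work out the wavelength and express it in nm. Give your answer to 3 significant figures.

11.8 nm

Rearranging: λ = hc/E.
E = 105 eV = 1.682×10^-17 J; h = 6.626×10^-34 J·s; c = 2.998×10^8 m/s.
λ = 1.181×10^-8 m
1.181×10^-8 m × (1 nm / 1.000×10^-9 m) = 11.81 nm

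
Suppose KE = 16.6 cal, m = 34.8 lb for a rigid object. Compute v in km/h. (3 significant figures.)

Solving KE = ½mv² for v: v = √(2·KE/m).
KE = 16.6 cal = 69.45 J; m = 34.8 lb = 15.79 kg.
v = 2.966 m/s
2.966 m/s × (1 km/h / 0.2778 m/s) = 10.68 km/h

10.7 km/h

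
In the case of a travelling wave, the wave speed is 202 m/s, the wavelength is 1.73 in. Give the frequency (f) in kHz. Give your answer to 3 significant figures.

Solving v = f·λ for f: f = v/λ.
v = 202 m/s; λ = 1.73 in = 0.04394 m.
f = 4597 Hz
4597 Hz × (1 kHz / 1000 Hz) = 4.597 kHz

4.60 kHz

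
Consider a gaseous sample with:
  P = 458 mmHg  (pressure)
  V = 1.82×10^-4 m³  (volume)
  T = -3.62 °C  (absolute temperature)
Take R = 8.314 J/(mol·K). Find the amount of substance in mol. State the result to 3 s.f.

0.00496 mol

Solving PV = nRT for n: n = PV/(RT).
P = 458 mmHg = 61061 Pa; V = 1.82×10^-4 m³; T = -3.62 °C = 269.5 K; R = 8.314 J/(mol·K).
n = 0.004959 mol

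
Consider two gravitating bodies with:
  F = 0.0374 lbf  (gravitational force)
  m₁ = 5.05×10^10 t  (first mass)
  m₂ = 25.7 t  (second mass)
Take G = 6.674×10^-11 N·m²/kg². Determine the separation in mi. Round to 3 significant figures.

14.2 mi

From Newton's law of gravitation: r = √(G·m₁m₂/F).
F = 0.0374 lbf = 0.1664 N; m₁ = 5.05×10^10 t = 5.050×10^13 kg; m₂ = 25.7 t = 25700 kg; G = 6.674×10^-11 N·m²/kg².
r = 22818 m
22818 m × (1 mi / 1609 m) = 14.18 mi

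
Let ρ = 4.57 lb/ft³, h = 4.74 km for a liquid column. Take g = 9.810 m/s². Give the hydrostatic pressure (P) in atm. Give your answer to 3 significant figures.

33.6 atm

Directly: P = ρgh.
ρ = 4.57 lb/ft³ = 73.20 kg/m³; h = 4.74 km = 4740 m; g = 9.810 m/s².
P = 3.404×10^6 Pa  (the unit combination reduces to kg/(m·s²) = Pa)
3.404×10^6 Pa × (1 atm / 1.013×10^5 Pa) = 33.59 atm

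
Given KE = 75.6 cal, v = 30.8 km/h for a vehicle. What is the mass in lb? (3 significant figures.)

Rearranging KE = ½mv² for m: m = 2·KE/v².
KE = 75.6 cal = 316.3 J; v = 30.8 km/h = 8.556 m/s.
m = 8.643 kg
8.643 kg × (1 lb / 0.4536 kg) = 19.05 lb

19.1 lb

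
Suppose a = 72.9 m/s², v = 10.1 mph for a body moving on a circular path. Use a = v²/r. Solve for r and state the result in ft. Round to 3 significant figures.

0.917 ft

Rearranging: r = v²/a.
a = 72.9 m/s²; v = 10.1 mph = 4.515 m/s.
r = 0.2796 m
0.2796 m × (1 ft / 0.3048 m) = 0.9175 ft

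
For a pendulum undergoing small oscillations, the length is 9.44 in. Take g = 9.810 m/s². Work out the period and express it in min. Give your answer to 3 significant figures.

0.0164 min

T is given directly by: T = 2π√(L/g).
L = 9.44 in = 0.2398 m; g = 9.810 m/s².
T = 0.9823 s
0.9823 s × (1 min / 60.00 s) = 0.01637 min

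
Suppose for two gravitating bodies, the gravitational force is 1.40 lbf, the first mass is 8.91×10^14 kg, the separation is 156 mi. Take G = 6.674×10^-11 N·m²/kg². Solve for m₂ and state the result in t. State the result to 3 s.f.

Rearranging: m₂ = F·r²/(G·m₁).
F = 1.40 lbf = 6.228 N; m₁ = 8.91×10^14 kg; r = 156 mi = 2.511×10^5 m; G = 6.674×10^-11 N·m²/kg².
m₂ = 6.601×10^6 kg
6.601×10^6 kg × (1 t / 1000 kg) = 6601 t

6600 t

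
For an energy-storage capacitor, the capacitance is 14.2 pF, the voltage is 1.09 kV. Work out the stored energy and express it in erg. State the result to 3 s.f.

84.4 erg

E is given directly by: E = ½CV².
C = 14.2 pF = 1.420×10^-11 F; V = 1.09 kV = 1090 V.
E = 8.436×10^-6 J
8.436×10^-6 J × (1 erg / 1.000×10^-7 J) = 84.36 erg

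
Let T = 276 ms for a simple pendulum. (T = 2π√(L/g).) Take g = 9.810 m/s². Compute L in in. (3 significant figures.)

Rearranging: L = g·(T/2π)².
T = 276 ms = 0.2760 s; g = 9.810 m/s².
L = 0.01893 m
0.01893 m × (1 in / 0.02540 m) = 0.7452 in

0.745 in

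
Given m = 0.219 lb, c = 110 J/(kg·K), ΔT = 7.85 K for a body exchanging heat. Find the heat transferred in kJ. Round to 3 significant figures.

0.0858 kJ

Q is given directly by: Q = mcΔT.
m = 0.219 lb = 0.09934 kg; c = 110 J/(kg·K); ΔT = 7.85 K.
Q = 85.78 J  (the unit combination reduces to kg·m²/s² = J)
85.78 J × (1 kJ / 1000 J) = 0.08578 kJ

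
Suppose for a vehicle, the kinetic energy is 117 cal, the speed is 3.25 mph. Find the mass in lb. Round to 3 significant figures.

Solving KE = ½mv² for m: m = 2·KE/v².
KE = 117 cal = 489.5 J; v = 3.25 mph = 1.453 m/s.
m = 463.8 kg
463.8 kg × (1 lb / 0.4536 kg) = 1023 lb

1020 lb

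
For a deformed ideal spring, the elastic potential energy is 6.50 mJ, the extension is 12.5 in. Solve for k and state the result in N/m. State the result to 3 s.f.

Rearranging U = ½k·x² for k: k = 2U/x².
U = 6.50 mJ = 0.006500 J; x = 12.5 in = 0.3175 m.
k = 0.1290 N/m

0.129 N/m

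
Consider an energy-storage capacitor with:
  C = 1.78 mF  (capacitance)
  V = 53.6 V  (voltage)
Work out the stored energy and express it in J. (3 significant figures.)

2.56 J

E is given directly by: E = ½CV².
C = 1.78 mF = 0.001780 F; V = 53.6 V.
E = 2.557 J  (the unit combination reduces to kg·m²/s² = J)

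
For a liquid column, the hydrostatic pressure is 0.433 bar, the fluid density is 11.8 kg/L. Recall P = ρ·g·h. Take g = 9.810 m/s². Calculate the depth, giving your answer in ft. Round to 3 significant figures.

1.23 ft

Rearranging P = ρ·g·h for h: h = P/(ρ·g).
P = 0.433 bar = 43300 Pa; ρ = 11.8 kg/L = 11800 kg/m³; g = 9.810 m/s².
h = 0.3741 m
0.3741 m × (1 ft / 0.3048 m) = 1.227 ft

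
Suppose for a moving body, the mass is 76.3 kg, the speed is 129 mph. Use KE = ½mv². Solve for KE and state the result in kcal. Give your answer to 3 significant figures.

30.3 kcal

Directly: KE = ½mv².
m = 76.3 kg; v = 129 mph = 57.67 m/s.
KE = 1.269×10^5 J  (the unit combination reduces to kg·m²/s² = J)
1.269×10^5 J × (1 kcal / 4184 J) = 30.32 kcal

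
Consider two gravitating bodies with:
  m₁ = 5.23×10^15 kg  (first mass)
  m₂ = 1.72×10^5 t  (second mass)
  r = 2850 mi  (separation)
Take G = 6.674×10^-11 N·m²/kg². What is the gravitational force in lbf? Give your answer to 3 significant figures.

0.642 lbf

From Newton's law of gravitation: F = Gm₁m₂/r².
m₁ = 5.23×10^15 kg; m₂ = 1.72×10^5 t = 1.720×10^8 kg; r = 2850 mi = 4.587×10^6 m; G = 6.674×10^-11 N·m²/kg².
F = 2.854 N  (the unit combination reduces to kg·m/s² = N)
2.854 N × (1 lbf / 4.448 N) = 0.6416 lbf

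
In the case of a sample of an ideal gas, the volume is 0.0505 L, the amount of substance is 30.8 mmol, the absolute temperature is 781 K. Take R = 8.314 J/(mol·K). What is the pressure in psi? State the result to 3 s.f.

From the ideal-gas law: P = nRT/V.
V = 0.0505 L = 5.050×10^-5 m³; n = 30.8 mmol = 0.03080 mol; T = 781 K; R = 8.314 J/(mol·K).
P = 3.960×10^6 Pa
3.960×10^6 Pa × (1 psi / 6895 Pa) = 574.4 psi

574 psi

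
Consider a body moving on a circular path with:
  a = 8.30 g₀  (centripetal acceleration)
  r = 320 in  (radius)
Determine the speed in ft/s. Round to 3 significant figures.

84.4 ft/s

Solving a = v²/r for v: v = √(a·r).
a = 8.30 g₀ = 81.40 m/s²; r = 320 in = 8.128 m.
v = 25.72 m/s
25.72 m/s × (1 ft/s / 0.3048 m/s) = 84.39 ft/s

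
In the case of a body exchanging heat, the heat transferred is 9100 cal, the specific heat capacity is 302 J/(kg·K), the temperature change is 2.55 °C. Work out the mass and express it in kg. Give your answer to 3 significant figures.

49.4 kg

Rearranging: m = Q/(c·ΔT).
Q = 9100 cal = 38074 J; c = 302 J/(kg·K); ΔT = 2.55 °C = 2.550 K.
m = 49.44 kg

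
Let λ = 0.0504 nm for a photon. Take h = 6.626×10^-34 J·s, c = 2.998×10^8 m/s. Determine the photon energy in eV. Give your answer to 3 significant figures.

24600 eV

E is given directly by: E = hc/λ.
λ = 0.0504 nm = 5.040×10^-11 m; h = 6.626×10^-34 J·s; c = 2.998×10^8 m/s.
E = 3.941×10^-15 J
3.941×10^-15 J × (1 eV / 1.602×10^-19 J) = 24600 eV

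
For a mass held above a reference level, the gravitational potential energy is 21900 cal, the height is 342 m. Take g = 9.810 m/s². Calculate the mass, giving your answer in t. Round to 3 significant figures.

0.0273 t

Rearranging PE = m·g·h for m: m = PE/(g·h).
PE = 21900 cal = 91630 J; h = 342 m; g = 9.810 m/s².
m = 27.31 kg
27.31 kg × (1 t / 1000 kg) = 0.02731 t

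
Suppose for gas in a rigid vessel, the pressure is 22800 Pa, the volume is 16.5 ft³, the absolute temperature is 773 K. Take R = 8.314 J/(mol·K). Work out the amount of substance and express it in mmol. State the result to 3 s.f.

From the ideal-gas law: n = PV/(RT).
P = 22800 Pa; V = 16.5 ft³ = 0.4672 m³; T = 773 K; R = 8.314 J/(mol·K).
n = 1.658 mol
1.658 mol × (1 mmol / 0.001000 mol) = 1658 mmol

1660 mmol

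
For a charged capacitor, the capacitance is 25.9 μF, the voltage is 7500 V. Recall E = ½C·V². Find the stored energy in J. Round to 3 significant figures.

728 J

Directly: E = ½CV².
C = 25.9 μF = 2.590×10^-5 F; V = 7500 V.
E = 728.4 J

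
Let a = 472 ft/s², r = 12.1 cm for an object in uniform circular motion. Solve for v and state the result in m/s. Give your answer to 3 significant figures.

Rearranging: v = √(a·r).
a = 472 ft/s² = 143.9 m/s²; r = 12.1 cm = 0.1210 m.
v = 4.172 m/s

4.17 m/s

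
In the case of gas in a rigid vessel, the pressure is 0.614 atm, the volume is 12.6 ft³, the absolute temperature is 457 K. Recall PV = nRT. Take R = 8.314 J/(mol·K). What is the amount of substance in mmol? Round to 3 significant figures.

Solving PV = nRT for n: n = PV/(RT).
P = 0.614 atm = 62214 Pa; V = 12.6 ft³ = 0.3568 m³; T = 457 K; R = 8.314 J/(mol·K).
n = 5.842 mol
5.842 mol × (1 mmol / 0.001000 mol) = 5842 mmol

5840 mmol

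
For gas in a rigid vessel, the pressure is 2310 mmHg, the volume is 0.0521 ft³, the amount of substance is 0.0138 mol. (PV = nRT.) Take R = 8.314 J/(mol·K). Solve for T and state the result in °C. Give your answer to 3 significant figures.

Solving PV = nRT for T: T = PV/(nR).
P = 2310 mmHg = 3.080×10^5 Pa; V = 0.0521 ft³ = 0.001475 m³; n = 0.0138 mol; R = 8.314 J/(mol·K).
T = 3960 K
3960 K − 273.15 = 3687 °C

3690 °C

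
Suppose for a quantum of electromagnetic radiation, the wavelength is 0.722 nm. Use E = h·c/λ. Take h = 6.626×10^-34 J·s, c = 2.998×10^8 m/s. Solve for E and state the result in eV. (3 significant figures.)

Directly: E = hc/λ.
λ = 0.722 nm = 7.220×10^-10 m; h = 6.626×10^-34 J·s; c = 2.998×10^8 m/s.
E = 2.751×10^-16 J
2.751×10^-16 J × (1 eV / 1.602×10^-19 J) = 1717 eV

1720 eV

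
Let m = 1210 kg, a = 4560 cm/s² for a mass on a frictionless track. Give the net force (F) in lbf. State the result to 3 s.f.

From Newton's second law: F = m·a.
m = 1210 kg; a = 4560 cm/s² = 45.60 m/s².
F = 55176 N
55176 N × (1 lbf / 4.448 N) = 12404 lbf

12400 lbf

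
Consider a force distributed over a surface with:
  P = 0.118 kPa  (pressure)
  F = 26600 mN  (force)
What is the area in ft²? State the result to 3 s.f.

Solving P = F/A for A: A = F/P.
P = 0.118 kPa = 118.0 Pa; F = 26600 mN = 26.60 N.
A = 0.2254 m²
0.2254 m² × (1 ft² / 0.09290 m²) = 2.426 ft²

2.43 ft²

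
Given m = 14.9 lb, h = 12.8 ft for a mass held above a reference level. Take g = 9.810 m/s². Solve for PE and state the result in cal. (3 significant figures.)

61.8 cal

PE is given directly by: PE = mgh.
m = 14.9 lb = 6.759 kg; h = 12.8 ft = 3.901 m; g = 9.810 m/s².
PE = 258.7 J
258.7 J × (1 cal / 4.184 J) = 61.82 cal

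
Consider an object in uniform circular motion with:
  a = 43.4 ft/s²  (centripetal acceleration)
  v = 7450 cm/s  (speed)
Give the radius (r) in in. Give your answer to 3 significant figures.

16500 in

Rearranging: r = v²/a.
a = 43.4 ft/s² = 13.23 m/s²; v = 7450 cm/s = 74.50 m/s.
r = 419.6 m
419.6 m × (1 in / 0.02540 m) = 16519 in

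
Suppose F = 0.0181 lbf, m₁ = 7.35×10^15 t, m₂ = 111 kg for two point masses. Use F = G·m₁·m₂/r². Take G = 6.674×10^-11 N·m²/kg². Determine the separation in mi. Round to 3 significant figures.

From Newton's law of gravitation: r = √(G·m₁m₂/F).
F = 0.0181 lbf = 0.08051 N; m₁ = 7.35×10^15 t = 7.350×10^18 kg; m₂ = 111 kg; G = 6.674×10^-11 N·m²/kg².
r = 8.224×10^5 m
8.224×10^5 m × (1 mi / 1609 m) = 511.0 mi

511 mi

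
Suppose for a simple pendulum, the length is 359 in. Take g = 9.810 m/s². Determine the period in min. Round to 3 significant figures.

0.101 min

Directly: T = 2π√(L/g).
L = 359 in = 9.119 m; g = 9.810 m/s².
T = 6.058 s
6.058 s × (1 min / 60.00 s) = 0.1010 min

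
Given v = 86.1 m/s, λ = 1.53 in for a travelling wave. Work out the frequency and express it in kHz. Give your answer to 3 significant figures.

Rearranging v = f·λ for f: f = v/λ.
v = 86.1 m/s; λ = 1.53 in = 0.03886 m.
f = 2216 Hz
2216 Hz × (1 kHz / 1000 Hz) = 2.216 kHz

2.22 kHz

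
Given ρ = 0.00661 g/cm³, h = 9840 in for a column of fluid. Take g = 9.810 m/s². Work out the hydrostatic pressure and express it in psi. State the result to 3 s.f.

P is given directly by: P = ρgh.
ρ = 0.00661 g/cm³ = 6.610 kg/m³; h = 9840 in = 249.9 m; g = 9.810 m/s².
P = 16207 Pa
16207 Pa × (1 psi / 6895 Pa) = 2.351 psi

2.35 psi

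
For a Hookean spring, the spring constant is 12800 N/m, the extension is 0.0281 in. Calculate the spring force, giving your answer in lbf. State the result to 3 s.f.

Directly: F = kx.
k = 12800 N/m; x = 0.0281 in = 7.137×10^-4 m.
F = 9.136 N  (the unit combination reduces to kg·m/s² = N)
9.136 N × (1 lbf / 4.448 N) = 2.054 lbf

2.05 lbf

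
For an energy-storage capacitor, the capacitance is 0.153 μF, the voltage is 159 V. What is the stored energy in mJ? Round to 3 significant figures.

E is given directly by: E = ½CV².
C = 0.153 μF = 1.530×10^-7 F; V = 159 V.
E = 0.001934 J  (the unit combination reduces to kg·m²/s² = J)
0.001934 J × (1 mJ / 0.001000 J) = 1.934 mJ

1.93 mJ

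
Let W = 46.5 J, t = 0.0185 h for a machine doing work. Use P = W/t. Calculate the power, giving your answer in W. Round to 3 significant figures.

0.698 W

P is given directly by: P = W/t.
W = 46.5 J; t = 0.0185 h = 66.60 s.
P = 0.6982 W  (the unit combination reduces to kg·m²/s³ = W)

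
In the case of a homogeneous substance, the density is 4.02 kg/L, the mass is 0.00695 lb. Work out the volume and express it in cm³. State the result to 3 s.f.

Solving ρ = m/V for V: V = m/ρ.
ρ = 4.02 kg/L = 4020 kg/m³; m = 0.00695 lb = 0.003152 kg.
V = 7.842×10^-7 m³
7.842×10^-7 m³ × (1 cm³ / 1.000×10^-6 m³) = 0.7842 cm³

0.784 cm³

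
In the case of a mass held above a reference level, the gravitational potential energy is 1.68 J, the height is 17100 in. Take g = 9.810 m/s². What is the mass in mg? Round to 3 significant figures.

394 mg

Rearranging PE = m·g·h for m: m = PE/(g·h).
PE = 1.68 J; h = 17100 in = 434.3 m; g = 9.810 m/s².
m = 3.943×10^-4 kg
3.943×10^-4 kg × (1 mg / 1.000×10^-6 kg) = 394.3 mg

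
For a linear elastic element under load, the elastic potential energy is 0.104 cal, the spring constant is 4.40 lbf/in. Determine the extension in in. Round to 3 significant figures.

1.32 in

Rearranging U = ½k·x² for x: x = √(2U/k).
U = 0.104 cal = 0.4351 J; k = 4.40 lbf/in = 770.6 N/m.
x = 0.03361 m
0.03361 m × (1 in / 0.02540 m) = 1.323 in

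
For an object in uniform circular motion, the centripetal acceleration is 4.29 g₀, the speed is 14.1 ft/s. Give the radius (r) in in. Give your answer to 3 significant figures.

17.3 in

Rearranging: r = v²/a.
a = 4.29 g₀ = 42.07 m/s²; v = 14.1 ft/s = 4.298 m/s.
r = 0.4390 m
0.4390 m × (1 in / 0.02540 m) = 17.28 in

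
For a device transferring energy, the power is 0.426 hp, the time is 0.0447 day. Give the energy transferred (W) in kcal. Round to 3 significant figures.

Rearranging: W = P·t.
P = 0.426 hp = 317.7 W; t = 0.0447 day = 3862 s.
W = 1.227×10^6 J
1.227×10^6 J × (1 kcal / 4184 J) = 293.2 kcal

293 kcal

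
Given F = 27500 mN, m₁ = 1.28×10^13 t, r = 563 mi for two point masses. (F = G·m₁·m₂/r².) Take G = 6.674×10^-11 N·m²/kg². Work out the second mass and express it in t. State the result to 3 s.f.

Solving F = G·m₁·m₂/r² for m₂: m₂ = F·r²/(G·m₁).
F = 27500 mN = 27.50 N; m₁ = 1.28×10^13 t = 1.280×10^16 kg; r = 563 mi = 9.061×10^5 m; G = 6.674×10^-11 N·m²/kg².
m₂ = 2.643×10^7 kg
2.643×10^7 kg × (1 t / 1000 kg) = 26427 t

26400 t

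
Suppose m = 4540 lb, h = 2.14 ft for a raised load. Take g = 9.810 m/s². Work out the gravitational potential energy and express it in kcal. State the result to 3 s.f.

Directly: PE = mgh.
m = 4540 lb = 2059 kg; h = 2.14 ft = 0.6523 m; g = 9.810 m/s².
PE = 13177 J
13177 J × (1 kcal / 4184 J) = 3.149 kcal

3.15 kcal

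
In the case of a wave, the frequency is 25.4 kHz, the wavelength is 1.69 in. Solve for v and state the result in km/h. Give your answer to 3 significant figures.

v is given directly by: v = fλ.
f = 25.4 kHz = 25400 Hz; λ = 1.69 in = 0.04293 m.
v = 1090 m/s
1090 m/s × (1 km/h / 0.2778 m/s) = 3925 km/h

3930 km/h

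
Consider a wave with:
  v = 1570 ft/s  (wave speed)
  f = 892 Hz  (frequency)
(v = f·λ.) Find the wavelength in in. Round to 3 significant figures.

21.1 in

Rearranging v = f·λ for λ: λ = v/f.
v = 1570 ft/s = 478.5 m/s; f = 892 Hz.
λ = 0.5365 m
0.5365 m × (1 in / 0.02540 m) = 21.12 in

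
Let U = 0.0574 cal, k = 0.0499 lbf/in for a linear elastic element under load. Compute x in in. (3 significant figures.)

9.23 in

Solving U = ½k·x² for x: x = √(2U/k).
U = 0.0574 cal = 0.2402 J; k = 0.0499 lbf/in = 8.739 N/m.
x = 0.2344 m
0.2344 m × (1 in / 0.02540 m) = 9.230 in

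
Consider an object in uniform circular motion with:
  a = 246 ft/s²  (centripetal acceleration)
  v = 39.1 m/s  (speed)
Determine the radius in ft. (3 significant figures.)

Rearranging a = v²/r for r: r = v²/a.
a = 246 ft/s² = 74.98 m/s²; v = 39.1 m/s.
r = 20.39 m
20.39 m × (1 ft / 0.3048 m) = 66.89 ft

66.9 ft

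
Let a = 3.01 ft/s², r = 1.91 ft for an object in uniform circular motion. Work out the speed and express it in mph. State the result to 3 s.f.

Solving a = v²/r for v: v = √(a·r).
a = 3.01 ft/s² = 0.9174 m/s²; r = 1.91 ft = 0.5822 m.
v = 0.7308 m/s
0.7308 m/s × (1 mph / 0.4470 m/s) = 1.635 mph

1.63 mph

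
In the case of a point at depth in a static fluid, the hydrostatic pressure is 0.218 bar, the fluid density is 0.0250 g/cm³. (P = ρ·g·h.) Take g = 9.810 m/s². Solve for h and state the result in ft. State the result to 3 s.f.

Rearranging: h = P/(ρ·g).
P = 0.218 bar = 21800 Pa; ρ = 0.0250 g/cm³ = 25.00 kg/m³; g = 9.810 m/s².
h = 88.89 m
88.89 m × (1 ft / 0.3048 m) = 291.6 ft

292 ft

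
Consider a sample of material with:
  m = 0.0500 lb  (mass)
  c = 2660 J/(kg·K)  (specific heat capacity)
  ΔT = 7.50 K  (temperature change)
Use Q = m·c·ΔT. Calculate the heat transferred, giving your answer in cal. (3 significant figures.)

Q is given directly by: Q = mcΔT.
m = 0.0500 lb = 0.02268 kg; c = 2660 J/(kg·K); ΔT = 7.50 K.
Q = 452.5 J
452.5 J × (1 cal / 4.184 J) = 108.1 cal

108 cal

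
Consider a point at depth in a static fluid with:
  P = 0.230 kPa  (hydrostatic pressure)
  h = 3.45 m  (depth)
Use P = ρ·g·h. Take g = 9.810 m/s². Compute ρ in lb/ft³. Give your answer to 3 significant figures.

Rearranging: ρ = P/(g·h).
P = 0.230 kPa = 230.0 Pa; h = 3.45 m; g = 9.810 m/s².
ρ = 6.796 kg/m³
6.796 kg/m³ × (1 lb/ft³ / 16.02 kg/m³) = 0.4242 lb/ft³

0.424 lb/ft³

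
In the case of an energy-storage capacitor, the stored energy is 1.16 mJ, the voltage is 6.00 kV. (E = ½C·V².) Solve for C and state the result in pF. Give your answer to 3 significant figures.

64.4 pF

Rearranging: C = 2E/V².
E = 1.16 mJ = 0.001160 J; V = 6.00 kV = 6000 V.
C = 6.444×10^-11 F
6.444×10^-11 F × (1 pF / 1.000×10^-12 F) = 64.44 pF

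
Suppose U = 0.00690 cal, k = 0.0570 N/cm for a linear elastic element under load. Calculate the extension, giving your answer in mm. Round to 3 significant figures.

Solving U = ½k·x² for x: x = √(2U/k).
U = 0.00690 cal = 0.02887 J; k = 0.0570 N/cm = 5.700 N/m.
x = 0.1006 m
0.1006 m × (1 mm / 0.001000 m) = 100.6 mm

101 mm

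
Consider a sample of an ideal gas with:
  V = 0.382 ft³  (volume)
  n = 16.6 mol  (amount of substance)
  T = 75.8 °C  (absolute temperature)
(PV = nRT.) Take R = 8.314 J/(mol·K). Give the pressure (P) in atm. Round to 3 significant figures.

From the ideal-gas law: P = nRT/V.
V = 0.382 ft³ = 0.01082 m³; n = 16.6 mol; T = 75.8 °C = 348.9 K; R = 8.314 J/(mol·K).
P = 4.452×10^6 Pa
4.452×10^6 Pa × (1 atm / 1.013×10^5 Pa) = 43.94 atm

43.9 atm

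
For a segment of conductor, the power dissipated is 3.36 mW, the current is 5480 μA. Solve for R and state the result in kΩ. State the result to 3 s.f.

0.112 kΩ

Rearranging P = I²R for R: R = P/I².
P = 3.36 mW = 0.003360 W; I = 5480 μA = 0.005480 A.
R = 111.9 Ω
111.9 Ω × (1 kΩ / 1000 Ω) = 0.1119 kΩ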